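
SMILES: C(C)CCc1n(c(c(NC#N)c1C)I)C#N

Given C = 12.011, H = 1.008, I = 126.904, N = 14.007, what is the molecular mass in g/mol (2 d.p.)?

Molecular formula: C11H13IN4.
M = 11×12.011 + 13×1.008 + 1×126.904 + 4×14.007 = 328.16 g/mol.

328.16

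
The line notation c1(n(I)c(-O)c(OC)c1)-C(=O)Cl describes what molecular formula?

C6H5ClINO3

Heavy atoms from the SMILES: 6 C, 1 Cl, 1 I, 1 N, 3 O.
Implicit hydrogens by atom environment:
  3 × C (aromatic): no H
  2 × O: no H
  1 × C: 3 H
  1 × C (aromatic): 1 H
  1 × C: no H
  1 × Cl: no H
  1 × I: no H
  1 × N (aromatic): no H
  1 × O: 1 H
  Total hydrogens = 5.
Molecular formula: C6H5ClINO3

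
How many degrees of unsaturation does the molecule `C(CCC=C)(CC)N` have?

Molecular formula from the SMILES: C7H15N.
DoU = (2C + 2 + N − H − X)/2 = (2·7 + 2 + 1 − 15 − 0)/2 = 2/2 = 1.
(Structurally: 0 ring(s) + 1 π bond(s) = 1.)

1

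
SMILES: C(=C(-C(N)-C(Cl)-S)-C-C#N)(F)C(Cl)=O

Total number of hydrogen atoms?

Hydrogens are implicit in SMILES; fill each atom to its normal valence:
  4 × C: no H
  2 × C: 1 H each → 2
  2 × Cl: no H
  1 × C: 2 H
  1 × F: no H
  1 × N: 2 H
  1 × N: no H
  1 × O: no H
  1 × S: 1 H
  Total hydrogens = 7.

7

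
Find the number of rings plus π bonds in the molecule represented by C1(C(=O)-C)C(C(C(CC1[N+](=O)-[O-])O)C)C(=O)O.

4

Molecular formula from the SMILES: C10H15NO6.
DoU = (2C + 2 + N − H − X)/2 = (2·10 + 2 + 1 − 15 − 0)/2 = 8/2 = 4.
(Structurally: 1 ring(s) + 3 π bond(s) = 4.)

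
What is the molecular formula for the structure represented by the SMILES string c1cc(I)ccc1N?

Heavy atoms from the SMILES: 6 C, 1 I, 1 N.
Implicit hydrogens by atom environment:
  4 × C (aromatic): 1 H each → 4
  2 × C (aromatic): no H
  1 × I: no H
  1 × N: 2 H
  Total hydrogens = 6.
Molecular formula: C6H6IN

C6H6IN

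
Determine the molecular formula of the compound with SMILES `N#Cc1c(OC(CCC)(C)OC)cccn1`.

C12H16N2O2

Heavy atoms from the SMILES: 12 C, 2 N, 2 O.
Implicit hydrogens by atom environment:
  3 × C: 3 H each → 9
  3 × C (aromatic): 1 H each → 3
  2 × C: 2 H each → 4
  2 × C (aromatic): no H
  2 × C: no H
  2 × O: no H
  1 × N (aromatic): no H
  1 × N: no H
  Total hydrogens = 16.
Molecular formula: C12H16N2O2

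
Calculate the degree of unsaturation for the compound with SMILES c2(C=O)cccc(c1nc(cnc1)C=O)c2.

Molecular formula from the SMILES: C12H8N2O2.
DoU = (2C + 2 + N − H − X)/2 = (2·12 + 2 + 2 − 8 − 0)/2 = 20/2 = 10.
(Structurally: 2 ring(s) + 8 π bond(s) = 10.)

10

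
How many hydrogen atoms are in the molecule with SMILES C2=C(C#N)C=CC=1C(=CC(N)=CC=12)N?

Hydrogens are implicit in SMILES; fill each atom to its normal valence:
  5 × C (aromatic): 1 H each → 5
  5 × C (aromatic): no H
  2 × N: 2 H each → 4
  1 × C: no H
  1 × N: no H
  Total hydrogens = 9.

9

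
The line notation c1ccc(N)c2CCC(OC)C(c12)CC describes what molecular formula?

C13H19NO

Heavy atoms from the SMILES: 13 C, 1 N, 1 O.
Implicit hydrogens by atom environment:
  3 × C: 2 H each → 6
  3 × C (aromatic): 1 H each → 3
  3 × C (aromatic): no H
  2 × C: 3 H each → 6
  2 × C: 1 H each → 2
  1 × N: 2 H
  1 × O: no H
  Total hydrogens = 19.
Molecular formula: C13H19NO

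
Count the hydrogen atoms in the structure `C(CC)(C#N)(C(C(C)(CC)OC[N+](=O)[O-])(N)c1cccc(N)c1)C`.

Hydrogens are implicit in SMILES; fill each atom to its normal valence:
  4 × C: 3 H each → 12
  4 × C (aromatic): 1 H each → 4
  4 × C: no H
  3 × C: 2 H each → 6
  2 × C (aromatic): no H
  2 × N: 2 H each → 4
  2 × O: no H
  1 × N (charge +1): no H
  1 × N: no H
  1 × O (charge -1): no H
  Total hydrogens = 26.

26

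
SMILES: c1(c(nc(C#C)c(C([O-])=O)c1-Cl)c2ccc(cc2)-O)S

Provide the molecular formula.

Heavy atoms from the SMILES: 14 C, 1 Cl, 1 N, 3 O, 1 S.
Implicit hydrogens by atom environment:
  7 × C (aromatic): no H
  4 × C (aromatic): 1 H each → 4
  2 × C: no H
  1 × C: 1 H
  1 × Cl: no H
  1 × N (aromatic): no H
  1 × O: 1 H
  1 × O: no H
  1 × O (charge -1): no H
  1 × S: 1 H
  Total hydrogens = 7.
Net charge -1.
Molecular formula: C14H7ClNO3S-

C14H7ClNO3S-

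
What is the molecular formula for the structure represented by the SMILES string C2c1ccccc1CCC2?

C10H12

Heavy atoms from the SMILES: 10 C.
Implicit hydrogens by atom environment:
  4 × C: 2 H each → 8
  4 × C (aromatic): 1 H each → 4
  2 × C (aromatic): no H
  Total hydrogens = 12.
Molecular formula: C10H12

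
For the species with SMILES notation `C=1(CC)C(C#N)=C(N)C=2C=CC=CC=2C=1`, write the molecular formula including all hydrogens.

Heavy atoms from the SMILES: 13 C, 2 N.
Implicit hydrogens by atom environment:
  5 × C (aromatic): 1 H each → 5
  5 × C (aromatic): no H
  1 × C: 3 H
  1 × C: 2 H
  1 × C: no H
  1 × N: 2 H
  1 × N: no H
  Total hydrogens = 12.
Molecular formula: C13H12N2

C13H12N2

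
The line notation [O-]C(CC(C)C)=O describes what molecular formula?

Heavy atoms from the SMILES: 5 C, 2 O.
Implicit hydrogens by atom environment:
  2 × C: 3 H each → 6
  1 × C: 2 H
  1 × C: 1 H
  1 × C: no H
  1 × O: no H
  1 × O (charge -1): no H
  Total hydrogens = 9.
Net charge -1.
Molecular formula: C5H9O2-

C5H9O2-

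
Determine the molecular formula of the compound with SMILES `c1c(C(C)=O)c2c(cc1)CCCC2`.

Heavy atoms from the SMILES: 12 C, 1 O.
Implicit hydrogens by atom environment:
  4 × C: 2 H each → 8
  3 × C (aromatic): 1 H each → 3
  3 × C (aromatic): no H
  1 × C: 3 H
  1 × C: no H
  1 × O: no H
  Total hydrogens = 14.
Molecular formula: C12H14O

C12H14O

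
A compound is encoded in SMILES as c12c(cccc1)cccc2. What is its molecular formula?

Heavy atoms from the SMILES: 10 C.
Implicit hydrogens by atom environment:
  8 × C (aromatic): 1 H each → 8
  2 × C (aromatic): no H
  Total hydrogens = 8.
Molecular formula: C10H8

C10H8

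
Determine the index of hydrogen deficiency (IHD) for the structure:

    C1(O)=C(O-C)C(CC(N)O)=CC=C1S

Molecular formula from the SMILES: C9H13NO3S.
DoU = (2C + 2 + N − H − X)/2 = (2·9 + 2 + 1 − 13 − 0)/2 = 8/2 = 4.
(Structurally: 1 ring(s) + 3 π bond(s) = 4.)

4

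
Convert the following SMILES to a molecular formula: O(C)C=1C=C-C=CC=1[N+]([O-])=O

C7H7NO3

Heavy atoms from the SMILES: 7 C, 1 N, 3 O.
Implicit hydrogens by atom environment:
  4 × C (aromatic): 1 H each → 4
  2 × C (aromatic): no H
  2 × O: no H
  1 × C: 3 H
  1 × N (charge +1): no H
  1 × O (charge -1): no H
  Total hydrogens = 7.
Molecular formula: C7H7NO3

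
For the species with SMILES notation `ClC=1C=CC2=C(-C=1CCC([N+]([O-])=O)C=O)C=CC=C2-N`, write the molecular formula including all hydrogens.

C14H13ClN2O3

Heavy atoms from the SMILES: 14 C, 1 Cl, 2 N, 3 O.
Implicit hydrogens by atom environment:
  5 × C (aromatic): 1 H each → 5
  5 × C (aromatic): no H
  2 × C: 2 H each → 4
  2 × C: 1 H each → 2
  2 × O: no H
  1 × Cl: no H
  1 × N: 2 H
  1 × N (charge +1): no H
  1 × O (charge -1): no H
  Total hydrogens = 13.
Molecular formula: C14H13ClN2O3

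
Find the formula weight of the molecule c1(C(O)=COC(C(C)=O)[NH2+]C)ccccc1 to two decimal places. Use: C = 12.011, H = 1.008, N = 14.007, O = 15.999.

222.26

Molecular formula: C12H16NO3+.
M = 12×12.011 + 16×1.008 + 1×14.007 + 3×15.999 = 222.26 g/mol.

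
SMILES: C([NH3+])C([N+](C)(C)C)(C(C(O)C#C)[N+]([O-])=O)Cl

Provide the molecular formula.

Heavy atoms from the SMILES: 9 C, 1 Cl, 3 N, 3 O.
Implicit hydrogens by atom environment:
  3 × C: 3 H each → 9
  3 × C: 1 H each → 3
  2 × C: no H
  2 × N (charge +1): no H
  1 × C: 2 H
  1 × Cl: no H
  1 × N (charge +1): 3 H
  1 × O: 1 H
  1 × O: no H
  1 × O (charge -1): no H
  Total hydrogens = 18.
Net charge +2.
Molecular formula: [C9H18ClN3O3]2+

[C9H18ClN3O3]2+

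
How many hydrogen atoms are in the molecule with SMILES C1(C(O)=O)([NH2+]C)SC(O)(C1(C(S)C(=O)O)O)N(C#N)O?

Hydrogens are implicit in SMILES; fill each atom to its normal valence:
  6 × C: no H
  5 × O: 1 H each → 5
  2 × N: no H
  2 × O: no H
  1 × C: 3 H
  1 × C: 1 H
  1 × N (charge +1): 2 H
  1 × S: 1 H
  1 × S: no H
  Total hydrogens = 12.

12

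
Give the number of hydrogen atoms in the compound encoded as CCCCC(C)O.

14

Hydrogens are implicit in SMILES; fill each atom to its normal valence:
  3 × C: 2 H each → 6
  2 × C: 3 H each → 6
  1 × C: 1 H
  1 × O: 1 H
  Total hydrogens = 14.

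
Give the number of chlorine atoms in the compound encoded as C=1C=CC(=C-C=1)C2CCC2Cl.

1

The symbol for chlorine appears 1 time in the SMILES.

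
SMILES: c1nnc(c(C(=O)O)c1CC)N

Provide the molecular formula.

Heavy atoms from the SMILES: 7 C, 3 N, 2 O.
Implicit hydrogens by atom environment:
  3 × C (aromatic): no H
  2 × N (aromatic): no H
  1 × C: 3 H
  1 × C: 2 H
  1 × C (aromatic): 1 H
  1 × C: no H
  1 × N: 2 H
  1 × O: 1 H
  1 × O: no H
  Total hydrogens = 9.
Molecular formula: C7H9N3O2

C7H9N3O2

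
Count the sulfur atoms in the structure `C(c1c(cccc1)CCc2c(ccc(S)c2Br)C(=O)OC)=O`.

1

The symbol for sulfur appears 1 time in the SMILES.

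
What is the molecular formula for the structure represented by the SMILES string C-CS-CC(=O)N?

C4H9NOS

Heavy atoms from the SMILES: 4 C, 1 N, 1 O, 1 S.
Implicit hydrogens by atom environment:
  2 × C: 2 H each → 4
  1 × C: 3 H
  1 × C: no H
  1 × N: 2 H
  1 × O: no H
  1 × S: no H
  Total hydrogens = 9.
Molecular formula: C4H9NOS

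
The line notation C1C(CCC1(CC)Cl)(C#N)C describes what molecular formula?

Heavy atoms from the SMILES: 9 C, 1 Cl, 1 N.
Implicit hydrogens by atom environment:
  4 × C: 2 H each → 8
  3 × C: no H
  2 × C: 3 H each → 6
  1 × Cl: no H
  1 × N: no H
  Total hydrogens = 14.
Molecular formula: C9H14ClN

C9H14ClN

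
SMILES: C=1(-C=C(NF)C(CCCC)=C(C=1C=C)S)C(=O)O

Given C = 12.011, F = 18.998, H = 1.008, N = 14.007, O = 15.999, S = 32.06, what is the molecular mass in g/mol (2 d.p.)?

Molecular formula: C13H16FNO2S.
M = 13×12.011 + 1×18.998 + 16×1.008 + 1×14.007 + 2×15.999 + 1×32.06 = 269.33 g/mol.

269.33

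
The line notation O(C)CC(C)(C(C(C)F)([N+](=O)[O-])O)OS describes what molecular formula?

C7H14FNO5S

Heavy atoms from the SMILES: 7 C, 1 F, 1 N, 5 O, 1 S.
Implicit hydrogens by atom environment:
  3 × C: 3 H each → 9
  3 × O: no H
  2 × C: no H
  1 × C: 2 H
  1 × C: 1 H
  1 × F: no H
  1 × N (charge +1): no H
  1 × O: 1 H
  1 × O (charge -1): no H
  1 × S: 1 H
  Total hydrogens = 14.
Molecular formula: C7H14FNO5S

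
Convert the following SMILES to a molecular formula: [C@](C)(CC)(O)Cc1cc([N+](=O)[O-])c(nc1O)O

Heavy atoms from the SMILES: 10 C, 2 N, 5 O.
Implicit hydrogens by atom environment:
  4 × C (aromatic): no H
  3 × O: 1 H each → 3
  2 × C: 3 H each → 6
  2 × C: 2 H each → 4
  1 × C (aromatic): 1 H
  1 × C: no H
  1 × N (aromatic): no H
  1 × N (charge +1): no H
  1 × O: no H
  1 × O (charge -1): no H
  Total hydrogens = 14.
Molecular formula: C10H14N2O5

C10H14N2O5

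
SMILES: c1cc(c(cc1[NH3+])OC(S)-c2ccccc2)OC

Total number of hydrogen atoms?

16

Hydrogens are implicit in SMILES; fill each atom to its normal valence:
  8 × C (aromatic): 1 H each → 8
  4 × C (aromatic): no H
  2 × O: no H
  1 × C: 3 H
  1 × C: 1 H
  1 × N (charge +1): 3 H
  1 × S: 1 H
  Total hydrogens = 16.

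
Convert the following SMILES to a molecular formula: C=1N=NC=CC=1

Heavy atoms from the SMILES: 4 C, 2 N.
Implicit hydrogens by atom environment:
  4 × C (aromatic): 1 H each → 4
  2 × N (aromatic): no H
  Total hydrogens = 4.
Molecular formula: C4H4N2

C4H4N2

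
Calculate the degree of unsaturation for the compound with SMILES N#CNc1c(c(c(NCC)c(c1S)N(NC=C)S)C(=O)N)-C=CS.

9

Molecular formula from the SMILES: C14H18N6OS3.
DoU = (2C + 2 + N − H − X)/2 = (2·14 + 2 + 6 − 18 − 0)/2 = 18/2 = 9.
(Structurally: 1 ring(s) + 8 π bond(s) = 9.)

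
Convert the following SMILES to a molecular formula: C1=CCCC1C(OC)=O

C7H10O2

Heavy atoms from the SMILES: 7 C, 2 O.
Implicit hydrogens by atom environment:
  3 × C: 1 H each → 3
  2 × C: 2 H each → 4
  2 × O: no H
  1 × C: 3 H
  1 × C: no H
  Total hydrogens = 10.
Molecular formula: C7H10O2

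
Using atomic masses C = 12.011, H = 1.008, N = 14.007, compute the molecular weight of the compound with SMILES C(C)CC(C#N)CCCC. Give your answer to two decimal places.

Molecular formula: C9H17N.
M = 9×12.011 + 17×1.008 + 1×14.007 = 139.24 g/mol.

139.24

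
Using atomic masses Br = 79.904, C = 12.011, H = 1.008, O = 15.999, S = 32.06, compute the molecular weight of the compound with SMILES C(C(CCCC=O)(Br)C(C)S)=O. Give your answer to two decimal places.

Molecular formula: C8H13BrO2S.
M = 1×79.904 + 8×12.011 + 13×1.008 + 2×15.999 + 1×32.06 = 253.15 g/mol.

253.15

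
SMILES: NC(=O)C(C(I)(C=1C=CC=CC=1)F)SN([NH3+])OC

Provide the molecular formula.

C10H14FIN3O2S+

Heavy atoms from the SMILES: 10 C, 1 F, 1 I, 3 N, 2 O, 1 S.
Implicit hydrogens by atom environment:
  5 × C (aromatic): 1 H each → 5
  2 × C: no H
  2 × O: no H
  1 × C: 3 H
  1 × C: 1 H
  1 × C (aromatic): no H
  1 × F: no H
  1 × I: no H
  1 × N (charge +1): 3 H
  1 × N: 2 H
  1 × N: no H
  1 × S: no H
  Total hydrogens = 14.
Net charge +1.
Molecular formula: C10H14FIN3O2S+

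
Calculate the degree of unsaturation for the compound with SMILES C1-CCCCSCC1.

Molecular formula from the SMILES: C7H14S.
DoU = (2C + 2 + N − H − X)/2 = (2·7 + 2 + 0 − 14 − 0)/2 = 2/2 = 1.
(Structurally: 1 ring(s) + 0 π bond(s) = 1.)

1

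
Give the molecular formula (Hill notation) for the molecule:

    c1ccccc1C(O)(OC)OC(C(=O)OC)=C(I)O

C12H13IO6

Heavy atoms from the SMILES: 12 C, 1 I, 6 O.
Implicit hydrogens by atom environment:
  5 × C (aromatic): 1 H each → 5
  4 × C: no H
  4 × O: no H
  2 × C: 3 H each → 6
  2 × O: 1 H each → 2
  1 × C (aromatic): no H
  1 × I: no H
  Total hydrogens = 13.
Molecular formula: C12H13IO6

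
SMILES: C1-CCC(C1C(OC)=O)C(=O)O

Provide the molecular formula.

C8H12O4

Heavy atoms from the SMILES: 8 C, 4 O.
Implicit hydrogens by atom environment:
  3 × C: 2 H each → 6
  3 × O: no H
  2 × C: 1 H each → 2
  2 × C: no H
  1 × C: 3 H
  1 × O: 1 H
  Total hydrogens = 12.
Molecular formula: C8H12O4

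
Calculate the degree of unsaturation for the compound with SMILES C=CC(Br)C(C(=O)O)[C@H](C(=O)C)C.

3

Molecular formula from the SMILES: C9H13BrO3.
DoU = (2C + 2 + N − H − X)/2 = (2·9 + 2 + 0 − 13 − 1)/2 = 6/2 = 3.
(Structurally: 0 ring(s) + 3 π bond(s) = 3.)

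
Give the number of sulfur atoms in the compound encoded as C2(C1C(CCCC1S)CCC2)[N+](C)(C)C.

The symbol for sulfur appears 1 time in the SMILES.

1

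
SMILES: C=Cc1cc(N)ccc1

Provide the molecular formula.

Heavy atoms from the SMILES: 8 C, 1 N.
Implicit hydrogens by atom environment:
  4 × C (aromatic): 1 H each → 4
  2 × C (aromatic): no H
  1 × C: 2 H
  1 × C: 1 H
  1 × N: 2 H
  Total hydrogens = 9.
Molecular formula: C8H9N

C8H9N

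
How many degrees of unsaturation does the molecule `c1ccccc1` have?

4

Molecular formula from the SMILES: C6H6.
DoU = (2C + 2 + N − H − X)/2 = (2·6 + 2 + 0 − 6 − 0)/2 = 8/2 = 4.
(Structurally: 1 ring(s) + 3 π bond(s) = 4.)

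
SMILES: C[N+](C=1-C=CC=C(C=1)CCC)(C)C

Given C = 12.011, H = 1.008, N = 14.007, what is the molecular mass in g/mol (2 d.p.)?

178.30

Molecular formula: C12H20N+.
M = 12×12.011 + 20×1.008 + 1×14.007 = 178.30 g/mol.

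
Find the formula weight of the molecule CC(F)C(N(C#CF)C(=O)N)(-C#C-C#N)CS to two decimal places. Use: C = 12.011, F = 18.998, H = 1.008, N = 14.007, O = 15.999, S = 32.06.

Molecular formula: C10H9F2N3OS.
M = 10×12.011 + 2×18.998 + 9×1.008 + 3×14.007 + 1×15.999 + 1×32.06 = 257.26 g/mol.

257.26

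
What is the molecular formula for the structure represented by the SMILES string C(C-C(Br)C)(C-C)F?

Heavy atoms from the SMILES: 1 Br, 6 C, 1 F.
Implicit hydrogens by atom environment:
  2 × C: 3 H each → 6
  2 × C: 2 H each → 4
  2 × C: 1 H each → 2
  1 × Br: no H
  1 × F: no H
  Total hydrogens = 12.
Molecular formula: C6H12BrF

C6H12BrF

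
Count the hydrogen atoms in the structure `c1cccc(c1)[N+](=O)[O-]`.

Hydrogens are implicit in SMILES; fill each atom to its normal valence:
  5 × C (aromatic): 1 H each → 5
  1 × C (aromatic): no H
  1 × N (charge +1): no H
  1 × O: no H
  1 × O (charge -1): no H
  Total hydrogens = 5.

5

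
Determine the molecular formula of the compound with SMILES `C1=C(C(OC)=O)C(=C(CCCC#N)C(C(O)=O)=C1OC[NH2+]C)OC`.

Heavy atoms from the SMILES: 16 C, 2 N, 6 O.
Implicit hydrogens by atom environment:
  5 × C (aromatic): no H
  5 × O: no H
  4 × C: 2 H each → 8
  3 × C: 3 H each → 9
  3 × C: no H
  1 × C (aromatic): 1 H
  1 × N (charge +1): 2 H
  1 × N: no H
  1 × O: 1 H
  Total hydrogens = 21.
Net charge +1.
Molecular formula: C16H21N2O6+

C16H21N2O6+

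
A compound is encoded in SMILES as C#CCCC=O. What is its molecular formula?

C5H6O

Heavy atoms from the SMILES: 5 C, 1 O.
Implicit hydrogens by atom environment:
  2 × C: 2 H each → 4
  2 × C: 1 H each → 2
  1 × C: no H
  1 × O: no H
  Total hydrogens = 6.
Molecular formula: C5H6O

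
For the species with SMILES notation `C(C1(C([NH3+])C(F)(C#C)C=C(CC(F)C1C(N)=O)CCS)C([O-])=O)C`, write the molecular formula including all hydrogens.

C16H22F2N2O3S

Heavy atoms from the SMILES: 16 C, 2 F, 2 N, 3 O, 1 S.
Implicit hydrogens by atom environment:
  6 × C: no H
  5 × C: 1 H each → 5
  4 × C: 2 H each → 8
  2 × F: no H
  2 × O: no H
  1 × C: 3 H
  1 × N (charge +1): 3 H
  1 × N: 2 H
  1 × O (charge -1): no H
  1 × S: 1 H
  Total hydrogens = 22.
Molecular formula: C16H22F2N2O3S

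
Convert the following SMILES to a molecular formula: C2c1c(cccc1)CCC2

C10H12

Heavy atoms from the SMILES: 10 C.
Implicit hydrogens by atom environment:
  4 × C: 2 H each → 8
  4 × C (aromatic): 1 H each → 4
  2 × C (aromatic): no H
  Total hydrogens = 12.
Molecular formula: C10H12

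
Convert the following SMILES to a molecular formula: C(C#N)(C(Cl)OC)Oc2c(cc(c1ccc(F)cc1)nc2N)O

Heavy atoms from the SMILES: 15 C, 1 Cl, 1 F, 3 N, 3 O.
Implicit hydrogens by atom environment:
  6 × C (aromatic): no H
  5 × C (aromatic): 1 H each → 5
  2 × C: 1 H each → 2
  2 × O: no H
  1 × C: 3 H
  1 × C: no H
  1 × Cl: no H
  1 × F: no H
  1 × N: 2 H
  1 × N (aromatic): no H
  1 × N: no H
  1 × O: 1 H
  Total hydrogens = 13.
Molecular formula: C15H13ClFN3O3

C15H13ClFN3O3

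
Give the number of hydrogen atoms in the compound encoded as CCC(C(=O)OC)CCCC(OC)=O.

Hydrogens are implicit in SMILES; fill each atom to its normal valence:
  4 × C: 2 H each → 8
  4 × O: no H
  3 × C: 3 H each → 9
  2 × C: no H
  1 × C: 1 H
  Total hydrogens = 18.

18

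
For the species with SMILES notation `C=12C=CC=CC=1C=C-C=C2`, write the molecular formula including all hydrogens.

Heavy atoms from the SMILES: 10 C.
Implicit hydrogens by atom environment:
  8 × C (aromatic): 1 H each → 8
  2 × C (aromatic): no H
  Total hydrogens = 8.
Molecular formula: C10H8

C10H8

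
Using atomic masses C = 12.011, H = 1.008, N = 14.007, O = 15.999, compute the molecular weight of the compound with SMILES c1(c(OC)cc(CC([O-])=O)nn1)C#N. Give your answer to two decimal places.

192.15

Molecular formula: C8H6N3O3-.
M = 8×12.011 + 6×1.008 + 3×14.007 + 3×15.999 = 192.15 g/mol.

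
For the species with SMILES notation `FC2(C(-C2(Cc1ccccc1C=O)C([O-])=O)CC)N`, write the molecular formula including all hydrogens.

Heavy atoms from the SMILES: 14 C, 1 F, 1 N, 3 O.
Implicit hydrogens by atom environment:
  4 × C (aromatic): 1 H each → 4
  3 × C: no H
  2 × C: 2 H each → 4
  2 × C: 1 H each → 2
  2 × C (aromatic): no H
  2 × O: no H
  1 × C: 3 H
  1 × F: no H
  1 × N: 2 H
  1 × O (charge -1): no H
  Total hydrogens = 15.
Net charge -1.
Molecular formula: C14H15FNO3-

C14H15FNO3-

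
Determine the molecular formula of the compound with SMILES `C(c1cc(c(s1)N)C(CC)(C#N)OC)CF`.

Heavy atoms from the SMILES: 11 C, 1 F, 2 N, 1 O, 1 S.
Implicit hydrogens by atom environment:
  3 × C: 2 H each → 6
  3 × C (aromatic): no H
  2 × C: 3 H each → 6
  2 × C: no H
  1 × C (aromatic): 1 H
  1 × F: no H
  1 × N: 2 H
  1 × N: no H
  1 × O: no H
  1 × S (aromatic): no H
  Total hydrogens = 15.
Molecular formula: C11H15FN2OS

C11H15FN2OS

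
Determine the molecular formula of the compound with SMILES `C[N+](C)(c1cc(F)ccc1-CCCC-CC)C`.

C15H25FN+

Heavy atoms from the SMILES: 15 C, 1 F, 1 N.
Implicit hydrogens by atom environment:
  5 × C: 2 H each → 10
  4 × C: 3 H each → 12
  3 × C (aromatic): 1 H each → 3
  3 × C (aromatic): no H
  1 × F: no H
  1 × N (charge +1): no H
  Total hydrogens = 25.
Net charge +1.
Molecular formula: C15H25FN+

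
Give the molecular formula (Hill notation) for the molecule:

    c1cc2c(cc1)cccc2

Heavy atoms from the SMILES: 10 C.
Implicit hydrogens by atom environment:
  8 × C (aromatic): 1 H each → 8
  2 × C (aromatic): no H
  Total hydrogens = 8.
Molecular formula: C10H8

C10H8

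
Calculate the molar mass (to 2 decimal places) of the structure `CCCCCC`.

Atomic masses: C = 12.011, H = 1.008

Molecular formula: C6H14.
M = 6×12.011 + 14×1.008 = 86.18 g/mol.

86.18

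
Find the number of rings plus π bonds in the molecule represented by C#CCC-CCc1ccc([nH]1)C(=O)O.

6

Molecular formula from the SMILES: C11H13NO2.
DoU = (2C + 2 + N − H − X)/2 = (2·11 + 2 + 1 − 13 − 0)/2 = 12/2 = 6.
(Structurally: 1 ring(s) + 5 π bond(s) = 6.)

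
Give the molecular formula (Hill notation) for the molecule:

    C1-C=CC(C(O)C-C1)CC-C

Heavy atoms from the SMILES: 10 C, 1 O.
Implicit hydrogens by atom environment:
  5 × C: 2 H each → 10
  4 × C: 1 H each → 4
  1 × C: 3 H
  1 × O: 1 H
  Total hydrogens = 18.
Molecular formula: C10H18O

C10H18O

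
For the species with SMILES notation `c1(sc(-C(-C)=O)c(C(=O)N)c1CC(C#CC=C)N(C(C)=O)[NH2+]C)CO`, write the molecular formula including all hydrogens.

Heavy atoms from the SMILES: 17 C, 3 N, 4 O, 1 S.
Implicit hydrogens by atom environment:
  5 × C: no H
  4 × C (aromatic): no H
  3 × C: 3 H each → 9
  3 × C: 2 H each → 6
  3 × O: no H
  2 × C: 1 H each → 2
  1 × N: 2 H
  1 × N (charge +1): 2 H
  1 × N: no H
  1 × O: 1 H
  1 × S (aromatic): no H
  Total hydrogens = 22.
Net charge +1.
Molecular formula: C17H22N3O4S+

C17H22N3O4S+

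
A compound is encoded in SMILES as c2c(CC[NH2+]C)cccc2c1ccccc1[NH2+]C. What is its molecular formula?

[C16H22N2]2+

Heavy atoms from the SMILES: 16 C, 2 N.
Implicit hydrogens by atom environment:
  8 × C (aromatic): 1 H each → 8
  4 × C (aromatic): no H
  2 × C: 3 H each → 6
  2 × C: 2 H each → 4
  2 × N (charge +1): 2 H each → 4
  Total hydrogens = 22.
Net charge +2.
Molecular formula: [C16H22N2]2+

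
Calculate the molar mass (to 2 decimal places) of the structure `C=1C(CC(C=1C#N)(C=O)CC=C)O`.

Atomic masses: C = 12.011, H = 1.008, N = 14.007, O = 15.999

Molecular formula: C10H11NO2.
M = 10×12.011 + 11×1.008 + 1×14.007 + 2×15.999 = 177.20 g/mol.

177.20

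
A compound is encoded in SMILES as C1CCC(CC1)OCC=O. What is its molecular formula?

Heavy atoms from the SMILES: 8 C, 2 O.
Implicit hydrogens by atom environment:
  6 × C: 2 H each → 12
  2 × C: 1 H each → 2
  2 × O: no H
  Total hydrogens = 14.
Molecular formula: C8H14O2

C8H14O2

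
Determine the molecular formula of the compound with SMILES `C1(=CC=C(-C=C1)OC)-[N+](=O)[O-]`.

Heavy atoms from the SMILES: 7 C, 1 N, 3 O.
Implicit hydrogens by atom environment:
  4 × C (aromatic): 1 H each → 4
  2 × C (aromatic): no H
  2 × O: no H
  1 × C: 3 H
  1 × N (charge +1): no H
  1 × O (charge -1): no H
  Total hydrogens = 7.
Molecular formula: C7H7NO3

C7H7NO3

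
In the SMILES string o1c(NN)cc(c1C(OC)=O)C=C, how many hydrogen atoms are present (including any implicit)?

10

Hydrogens are implicit in SMILES; fill each atom to its normal valence:
  3 × C (aromatic): no H
  2 × O: no H
  1 × C: 3 H
  1 × C: 2 H
  1 × C (aromatic): 1 H
  1 × C: 1 H
  1 × C: no H
  1 × N: 2 H
  1 × N: 1 H
  1 × O (aromatic): no H
  Total hydrogens = 10.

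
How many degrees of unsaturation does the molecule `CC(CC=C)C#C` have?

Molecular formula from the SMILES: C7H10.
DoU = (2C + 2 + N − H − X)/2 = (2·7 + 2 + 0 − 10 − 0)/2 = 6/2 = 3.
(Structurally: 0 ring(s) + 3 π bond(s) = 3.)

3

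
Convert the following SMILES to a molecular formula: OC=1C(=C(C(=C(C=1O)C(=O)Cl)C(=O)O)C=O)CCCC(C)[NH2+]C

C15H19ClNO6+

Heavy atoms from the SMILES: 15 C, 1 Cl, 1 N, 6 O.
Implicit hydrogens by atom environment:
  6 × C (aromatic): no H
  3 × C: 2 H each → 6
  3 × O: 1 H each → 3
  3 × O: no H
  2 × C: 3 H each → 6
  2 × C: 1 H each → 2
  2 × C: no H
  1 × Cl: no H
  1 × N (charge +1): 2 H
  Total hydrogens = 19.
Net charge +1.
Molecular formula: C15H19ClNO6+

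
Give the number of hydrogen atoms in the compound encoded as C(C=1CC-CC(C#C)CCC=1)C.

18

Hydrogens are implicit in SMILES; fill each atom to its normal valence:
  6 × C: 2 H each → 12
  3 × C: 1 H each → 3
  2 × C: no H
  1 × C: 3 H
  Total hydrogens = 18.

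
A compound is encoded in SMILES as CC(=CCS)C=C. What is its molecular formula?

C6H10S

Heavy atoms from the SMILES: 6 C, 1 S.
Implicit hydrogens by atom environment:
  2 × C: 2 H each → 4
  2 × C: 1 H each → 2
  1 × C: 3 H
  1 × C: no H
  1 × S: 1 H
  Total hydrogens = 10.
Molecular formula: C6H10S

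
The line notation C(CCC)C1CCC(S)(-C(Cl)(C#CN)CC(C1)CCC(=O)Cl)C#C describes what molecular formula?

Heavy atoms from the SMILES: 19 C, 2 Cl, 1 N, 1 O, 1 S.
Implicit hydrogens by atom environment:
  9 × C: 2 H each → 18
  6 × C: no H
  3 × C: 1 H each → 3
  2 × Cl: no H
  1 × C: 3 H
  1 × N: 2 H
  1 × O: no H
  1 × S: 1 H
  Total hydrogens = 27.
Molecular formula: C19H27Cl2NOS

C19H27Cl2NOS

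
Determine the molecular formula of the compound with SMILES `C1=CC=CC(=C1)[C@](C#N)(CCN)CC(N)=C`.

Heavy atoms from the SMILES: 13 C, 3 N.
Implicit hydrogens by atom environment:
  5 × C (aromatic): 1 H each → 5
  4 × C: 2 H each → 8
  3 × C: no H
  2 × N: 2 H each → 4
  1 × C (aromatic): no H
  1 × N: no H
  Total hydrogens = 17.
Molecular formula: C13H17N3

C13H17N3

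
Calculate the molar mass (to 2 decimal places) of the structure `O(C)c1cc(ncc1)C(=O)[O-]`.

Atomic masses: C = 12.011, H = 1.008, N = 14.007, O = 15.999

Molecular formula: C7H6NO3-.
M = 7×12.011 + 6×1.008 + 1×14.007 + 3×15.999 = 152.13 g/mol.

152.13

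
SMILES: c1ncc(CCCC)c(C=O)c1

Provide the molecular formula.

C10H13NO

Heavy atoms from the SMILES: 10 C, 1 N, 1 O.
Implicit hydrogens by atom environment:
  3 × C: 2 H each → 6
  3 × C (aromatic): 1 H each → 3
  2 × C (aromatic): no H
  1 × C: 3 H
  1 × C: 1 H
  1 × N (aromatic): no H
  1 × O: no H
  Total hydrogens = 13.
Molecular formula: C10H13NO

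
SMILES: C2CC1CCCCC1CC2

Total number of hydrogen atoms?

Hydrogens are implicit in SMILES; fill each atom to its normal valence:
  8 × C: 2 H each → 16
  2 × C: 1 H each → 2
  Total hydrogens = 18.

18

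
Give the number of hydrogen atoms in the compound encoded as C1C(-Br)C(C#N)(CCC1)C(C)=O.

12

Hydrogens are implicit in SMILES; fill each atom to its normal valence:
  4 × C: 2 H each → 8
  3 × C: no H
  1 × Br: no H
  1 × C: 3 H
  1 × C: 1 H
  1 × N: no H
  1 × O: no H
  Total hydrogens = 12.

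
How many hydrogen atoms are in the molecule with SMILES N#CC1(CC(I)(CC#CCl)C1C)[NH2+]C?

Hydrogens are implicit in SMILES; fill each atom to its normal valence:
  5 × C: no H
  2 × C: 3 H each → 6
  2 × C: 2 H each → 4
  1 × C: 1 H
  1 × Cl: no H
  1 × I: no H
  1 × N (charge +1): 2 H
  1 × N: no H
  Total hydrogens = 13.

13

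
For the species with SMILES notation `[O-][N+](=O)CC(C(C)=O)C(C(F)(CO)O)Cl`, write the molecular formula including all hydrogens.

Heavy atoms from the SMILES: 7 C, 1 Cl, 1 F, 1 N, 5 O.
Implicit hydrogens by atom environment:
  2 × C: 2 H each → 4
  2 × C: 1 H each → 2
  2 × C: no H
  2 × O: 1 H each → 2
  2 × O: no H
  1 × C: 3 H
  1 × Cl: no H
  1 × F: no H
  1 × N (charge +1): no H
  1 × O (charge -1): no H
  Total hydrogens = 11.
Molecular formula: C7H11ClFNO5

C7H11ClFNO5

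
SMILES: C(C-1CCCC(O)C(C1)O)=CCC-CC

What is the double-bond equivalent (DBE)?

2

Molecular formula from the SMILES: C13H24O2.
DoU = (2C + 2 + N − H − X)/2 = (2·13 + 2 + 0 − 24 − 0)/2 = 4/2 = 2.
(Structurally: 1 ring(s) + 1 π bond(s) = 2.)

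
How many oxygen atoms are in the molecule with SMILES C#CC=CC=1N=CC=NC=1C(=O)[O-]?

2

The symbol for oxygen appears 2 times in the SMILES.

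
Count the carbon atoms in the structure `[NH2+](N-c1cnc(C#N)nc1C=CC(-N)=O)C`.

The symbol for carbon appears 9 times in the SMILES. Lowercase c denotes aromatic carbon and counts toward C.

9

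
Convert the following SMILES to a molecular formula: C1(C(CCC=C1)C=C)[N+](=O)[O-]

Heavy atoms from the SMILES: 8 C, 1 N, 2 O.
Implicit hydrogens by atom environment:
  5 × C: 1 H each → 5
  3 × C: 2 H each → 6
  1 × N (charge +1): no H
  1 × O: no H
  1 × O (charge -1): no H
  Total hydrogens = 11.
Molecular formula: C8H11NO2

C8H11NO2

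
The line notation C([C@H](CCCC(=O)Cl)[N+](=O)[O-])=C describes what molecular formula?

C7H10ClNO3

Heavy atoms from the SMILES: 7 C, 1 Cl, 1 N, 3 O.
Implicit hydrogens by atom environment:
  4 × C: 2 H each → 8
  2 × C: 1 H each → 2
  2 × O: no H
  1 × C: no H
  1 × Cl: no H
  1 × N (charge +1): no H
  1 × O (charge -1): no H
  Total hydrogens = 10.
Molecular formula: C7H10ClNO3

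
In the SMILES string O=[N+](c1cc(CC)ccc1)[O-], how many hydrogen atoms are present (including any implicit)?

9

Hydrogens are implicit in SMILES; fill each atom to its normal valence:
  4 × C (aromatic): 1 H each → 4
  2 × C (aromatic): no H
  1 × C: 3 H
  1 × C: 2 H
  1 × N (charge +1): no H
  1 × O: no H
  1 × O (charge -1): no H
  Total hydrogens = 9.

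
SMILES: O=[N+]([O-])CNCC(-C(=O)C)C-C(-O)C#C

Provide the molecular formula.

Heavy atoms from the SMILES: 9 C, 2 N, 4 O.
Implicit hydrogens by atom environment:
  3 × C: 2 H each → 6
  3 × C: 1 H each → 3
  2 × C: no H
  2 × O: no H
  1 × C: 3 H
  1 × N: 1 H
  1 × N (charge +1): no H
  1 × O: 1 H
  1 × O (charge -1): no H
  Total hydrogens = 14.
Molecular formula: C9H14N2O4

C9H14N2O4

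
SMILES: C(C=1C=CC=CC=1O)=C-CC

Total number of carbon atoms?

10

The symbol for carbon appears 10 times in the SMILES.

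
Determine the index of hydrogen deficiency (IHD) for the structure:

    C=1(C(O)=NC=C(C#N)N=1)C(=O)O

Molecular formula from the SMILES: C6H3N3O3.
DoU = (2C + 2 + N − H − X)/2 = (2·6 + 2 + 3 − 3 − 0)/2 = 14/2 = 7.
(Structurally: 1 ring(s) + 6 π bond(s) = 7.)

7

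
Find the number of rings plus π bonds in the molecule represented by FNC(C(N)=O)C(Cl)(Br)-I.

Molecular formula from the SMILES: C3H4BrClFIN2O.
DoU = (2C + 2 + N − H − X)/2 = (2·3 + 2 + 2 − 4 − 4)/2 = 2/2 = 1.
(Structurally: 0 ring(s) + 1 π bond(s) = 1.)

1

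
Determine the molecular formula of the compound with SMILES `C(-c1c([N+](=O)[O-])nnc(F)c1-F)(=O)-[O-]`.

C5F2N3O4-

Heavy atoms from the SMILES: 5 C, 2 F, 3 N, 4 O.
Implicit hydrogens by atom environment:
  4 × C (aromatic): no H
  2 × F: no H
  2 × N (aromatic): no H
  2 × O: no H
  2 × O (charge -1): no H
  1 × C: no H
  1 × N (charge +1): no H
  Total hydrogens = 0.
Net charge -1.
Molecular formula: C5F2N3O4-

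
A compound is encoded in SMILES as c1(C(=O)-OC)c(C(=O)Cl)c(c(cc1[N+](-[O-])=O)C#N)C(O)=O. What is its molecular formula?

Heavy atoms from the SMILES: 11 C, 1 Cl, 2 N, 7 O.
Implicit hydrogens by atom environment:
  5 × C (aromatic): no H
  5 × O: no H
  4 × C: no H
  1 × C: 3 H
  1 × C (aromatic): 1 H
  1 × Cl: no H
  1 × N (charge +1): no H
  1 × N: no H
  1 × O: 1 H
  1 × O (charge -1): no H
  Total hydrogens = 5.
Molecular formula: C11H5ClN2O7

C11H5ClN2O7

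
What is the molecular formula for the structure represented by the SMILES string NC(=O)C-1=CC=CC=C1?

Heavy atoms from the SMILES: 7 C, 1 N, 1 O.
Implicit hydrogens by atom environment:
  5 × C (aromatic): 1 H each → 5
  1 × C (aromatic): no H
  1 × C: no H
  1 × N: 2 H
  1 × O: no H
  Total hydrogens = 7.
Molecular formula: C7H7NO

C7H7NO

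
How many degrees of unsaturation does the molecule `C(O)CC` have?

Molecular formula from the SMILES: C3H8O.
DoU = (2C + 2 + N − H − X)/2 = (2·3 + 2 + 0 − 8 − 0)/2 = 0/2 = 0.
(Structurally: 0 ring(s) + 0 π bond(s) = 0.)

0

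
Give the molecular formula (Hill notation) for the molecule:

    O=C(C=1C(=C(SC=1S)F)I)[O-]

C5HFIO2S2-

Heavy atoms from the SMILES: 5 C, 1 F, 1 I, 2 O, 2 S.
Implicit hydrogens by atom environment:
  4 × C (aromatic): no H
  1 × C: no H
  1 × F: no H
  1 × I: no H
  1 × O: no H
  1 × O (charge -1): no H
  1 × S: 1 H
  1 × S (aromatic): no H
  Total hydrogens = 1.
Net charge -1.
Molecular formula: C5HFIO2S2-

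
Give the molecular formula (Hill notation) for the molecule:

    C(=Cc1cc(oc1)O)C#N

C7H5NO2

Heavy atoms from the SMILES: 7 C, 1 N, 2 O.
Implicit hydrogens by atom environment:
  2 × C (aromatic): 1 H each → 2
  2 × C: 1 H each → 2
  2 × C (aromatic): no H
  1 × C: no H
  1 × N: no H
  1 × O: 1 H
  1 × O (aromatic): no H
  Total hydrogens = 5.
Molecular formula: C7H5NO2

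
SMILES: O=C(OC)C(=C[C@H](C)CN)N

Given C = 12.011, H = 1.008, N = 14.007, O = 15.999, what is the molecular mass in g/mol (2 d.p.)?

158.20

Molecular formula: C7H14N2O2.
M = 7×12.011 + 14×1.008 + 2×14.007 + 2×15.999 = 158.20 g/mol.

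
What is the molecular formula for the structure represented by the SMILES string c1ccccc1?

Heavy atoms from the SMILES: 6 C.
Implicit hydrogens by atom environment:
  6 × C (aromatic): 1 H each → 6
  Total hydrogens = 6.
Molecular formula: C6H6

C6H6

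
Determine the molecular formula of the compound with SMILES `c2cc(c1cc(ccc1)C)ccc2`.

C13H12

Heavy atoms from the SMILES: 13 C.
Implicit hydrogens by atom environment:
  9 × C (aromatic): 1 H each → 9
  3 × C (aromatic): no H
  1 × C: 3 H
  Total hydrogens = 12.
Molecular formula: C13H12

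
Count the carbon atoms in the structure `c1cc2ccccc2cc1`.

10

The symbol for carbon appears 10 times in the SMILES. Lowercase c denotes aromatic carbon and counts toward C.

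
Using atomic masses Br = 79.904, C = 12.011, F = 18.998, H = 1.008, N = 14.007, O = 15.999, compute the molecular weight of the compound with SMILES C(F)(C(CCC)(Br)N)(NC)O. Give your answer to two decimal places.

229.09

Molecular formula: C6H14BrFN2O.
M = 1×79.904 + 6×12.011 + 1×18.998 + 14×1.008 + 2×14.007 + 1×15.999 = 229.09 g/mol.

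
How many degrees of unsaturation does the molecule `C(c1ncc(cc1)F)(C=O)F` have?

Molecular formula from the SMILES: C7H5F2NO.
DoU = (2C + 2 + N − H − X)/2 = (2·7 + 2 + 1 − 5 − 2)/2 = 10/2 = 5.
(Structurally: 1 ring(s) + 4 π bond(s) = 5.)

5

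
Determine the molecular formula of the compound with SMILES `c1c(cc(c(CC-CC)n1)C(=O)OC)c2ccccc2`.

C17H19NO2

Heavy atoms from the SMILES: 17 C, 1 N, 2 O.
Implicit hydrogens by atom environment:
  7 × C (aromatic): 1 H each → 7
  4 × C (aromatic): no H
  3 × C: 2 H each → 6
  2 × C: 3 H each → 6
  2 × O: no H
  1 × C: no H
  1 × N (aromatic): no H
  Total hydrogens = 19.
Molecular formula: C17H19NO2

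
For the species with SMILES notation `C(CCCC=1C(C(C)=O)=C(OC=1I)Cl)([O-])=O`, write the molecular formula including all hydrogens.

Heavy atoms from the SMILES: 10 C, 1 Cl, 1 I, 4 O.
Implicit hydrogens by atom environment:
  4 × C (aromatic): no H
  3 × C: 2 H each → 6
  2 × C: no H
  2 × O: no H
  1 × C: 3 H
  1 × Cl: no H
  1 × I: no H
  1 × O (aromatic): no H
  1 × O (charge -1): no H
  Total hydrogens = 9.
Net charge -1.
Molecular formula: C10H9ClIO4-

C10H9ClIO4-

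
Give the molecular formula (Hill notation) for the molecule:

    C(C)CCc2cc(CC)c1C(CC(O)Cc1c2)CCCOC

Heavy atoms from the SMILES: 20 C, 2 O.
Implicit hydrogens by atom environment:
  9 × C: 2 H each → 18
  4 × C (aromatic): no H
  3 × C: 3 H each → 9
  2 × C (aromatic): 1 H each → 2
  2 × C: 1 H each → 2
  1 × O: 1 H
  1 × O: no H
  Total hydrogens = 32.
Molecular formula: C20H32O2

C20H32O2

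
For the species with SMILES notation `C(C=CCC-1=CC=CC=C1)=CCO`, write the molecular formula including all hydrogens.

Heavy atoms from the SMILES: 12 C, 1 O.
Implicit hydrogens by atom environment:
  5 × C (aromatic): 1 H each → 5
  4 × C: 1 H each → 4
  2 × C: 2 H each → 4
  1 × C (aromatic): no H
  1 × O: 1 H
  Total hydrogens = 14.
Molecular formula: C12H14O

C12H14O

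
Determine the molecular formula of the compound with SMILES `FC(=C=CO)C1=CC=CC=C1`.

C9H7FO

Heavy atoms from the SMILES: 9 C, 1 F, 1 O.
Implicit hydrogens by atom environment:
  5 × C (aromatic): 1 H each → 5
  2 × C: no H
  1 × C: 1 H
  1 × C (aromatic): no H
  1 × F: no H
  1 × O: 1 H
  Total hydrogens = 7.
Molecular formula: C9H7FO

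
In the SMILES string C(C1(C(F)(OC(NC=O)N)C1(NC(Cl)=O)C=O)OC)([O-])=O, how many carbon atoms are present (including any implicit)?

The symbol for carbon appears 9 times in the SMILES. (Cl is a single chlorine, not C + l.)

9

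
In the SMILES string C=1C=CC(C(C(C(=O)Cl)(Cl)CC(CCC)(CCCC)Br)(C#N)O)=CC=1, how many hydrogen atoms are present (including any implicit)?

24

Hydrogens are implicit in SMILES; fill each atom to its normal valence:
  6 × C: 2 H each → 12
  5 × C (aromatic): 1 H each → 5
  5 × C: no H
  2 × C: 3 H each → 6
  2 × Cl: no H
  1 × Br: no H
  1 × C (aromatic): no H
  1 × N: no H
  1 × O: 1 H
  1 × O: no H
  Total hydrogens = 24.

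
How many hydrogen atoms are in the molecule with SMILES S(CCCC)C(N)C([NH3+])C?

19

Hydrogens are implicit in SMILES; fill each atom to its normal valence:
  3 × C: 2 H each → 6
  2 × C: 3 H each → 6
  2 × C: 1 H each → 2
  1 × N (charge +1): 3 H
  1 × N: 2 H
  1 × S: no H
  Total hydrogens = 19.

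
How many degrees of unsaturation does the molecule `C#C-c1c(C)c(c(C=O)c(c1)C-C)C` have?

7

Molecular formula from the SMILES: C13H14O.
DoU = (2C + 2 + N − H − X)/2 = (2·13 + 2 + 0 − 14 − 0)/2 = 14/2 = 7.
(Structurally: 1 ring(s) + 6 π bond(s) = 7.)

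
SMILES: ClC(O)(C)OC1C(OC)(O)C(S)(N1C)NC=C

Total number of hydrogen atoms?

Hydrogens are implicit in SMILES; fill each atom to its normal valence:
  3 × C: 3 H each → 9
  3 × C: no H
  2 × C: 1 H each → 2
  2 × O: 1 H each → 2
  2 × O: no H
  1 × C: 2 H
  1 × Cl: no H
  1 × N: 1 H
  1 × N: no H
  1 × S: 1 H
  Total hydrogens = 17.

17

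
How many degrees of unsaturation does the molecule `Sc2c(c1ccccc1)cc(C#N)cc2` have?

10

Molecular formula from the SMILES: C13H9NS.
DoU = (2C + 2 + N − H − X)/2 = (2·13 + 2 + 1 − 9 − 0)/2 = 20/2 = 10.
(Structurally: 2 ring(s) + 8 π bond(s) = 10.)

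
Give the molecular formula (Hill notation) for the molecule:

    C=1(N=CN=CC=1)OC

C5H6N2O

Heavy atoms from the SMILES: 5 C, 2 N, 1 O.
Implicit hydrogens by atom environment:
  3 × C (aromatic): 1 H each → 3
  2 × N (aromatic): no H
  1 × C: 3 H
  1 × C (aromatic): no H
  1 × O: no H
  Total hydrogens = 6.
Molecular formula: C5H6N2O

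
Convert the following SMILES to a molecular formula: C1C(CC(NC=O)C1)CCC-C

Heavy atoms from the SMILES: 10 C, 1 N, 1 O.
Implicit hydrogens by atom environment:
  6 × C: 2 H each → 12
  3 × C: 1 H each → 3
  1 × C: 3 H
  1 × N: 1 H
  1 × O: no H
  Total hydrogens = 19.
Molecular formula: C10H19NO

C10H19NO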